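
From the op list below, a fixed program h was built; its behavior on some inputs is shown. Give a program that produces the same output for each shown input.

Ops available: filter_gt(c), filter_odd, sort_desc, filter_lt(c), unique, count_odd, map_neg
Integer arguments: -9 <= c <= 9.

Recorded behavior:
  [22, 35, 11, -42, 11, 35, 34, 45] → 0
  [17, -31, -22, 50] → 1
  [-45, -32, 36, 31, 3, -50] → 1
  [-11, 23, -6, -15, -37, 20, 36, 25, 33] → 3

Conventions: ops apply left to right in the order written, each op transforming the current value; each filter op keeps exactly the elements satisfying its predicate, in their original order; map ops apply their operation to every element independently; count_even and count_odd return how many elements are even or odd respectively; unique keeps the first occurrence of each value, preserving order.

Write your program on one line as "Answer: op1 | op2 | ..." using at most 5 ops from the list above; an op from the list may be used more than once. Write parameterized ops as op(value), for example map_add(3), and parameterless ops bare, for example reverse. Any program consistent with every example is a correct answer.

unique | map_neg | filter_gt(-6) | filter_gt(1) | count_odd

Check, running the answer program on each example:
  [22, 35, 11, -42, 11, 35, 34, 45] -> [22, 35, 11, -42, 34, 45] -> [-22, -35, -11, 42, -34, -45] -> [42] -> [42] -> 0
  [17, -31, -22, 50] -> [17, -31, -22, 50] -> [-17, 31, 22, -50] -> [31, 22] -> [31, 22] -> 1
  [-45, -32, 36, 31, 3, -50] -> [-45, -32, 36, 31, 3, -50] -> [45, 32, -36, -31, -3, 50] -> [45, 32, -3, 50] -> [45, 32, 50] -> 1
  [-11, 23, -6, -15, -37, 20, 36, 25, 33] -> [-11, 23, -6, -15, -37, 20, 36, 25, 33] -> [11, -23, 6, 15, 37, -20, -36, -25, -33] -> [11, 6, 15, 37] -> [11, 6, 15, 37] -> 3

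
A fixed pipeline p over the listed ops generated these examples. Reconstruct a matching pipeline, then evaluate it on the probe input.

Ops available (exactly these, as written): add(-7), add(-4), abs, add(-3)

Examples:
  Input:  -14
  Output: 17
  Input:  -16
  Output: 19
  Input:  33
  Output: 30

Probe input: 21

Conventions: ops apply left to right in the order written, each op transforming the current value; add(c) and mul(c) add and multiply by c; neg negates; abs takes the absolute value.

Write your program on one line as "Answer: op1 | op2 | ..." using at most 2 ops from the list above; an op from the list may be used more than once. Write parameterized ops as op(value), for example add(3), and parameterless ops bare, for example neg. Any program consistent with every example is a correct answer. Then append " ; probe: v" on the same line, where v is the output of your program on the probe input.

add(-3) | abs ; probe: 18

Check, running the answer program on each example:
  -14 -> -17 -> 17
  -16 -> -19 -> 19
  33 -> 30 -> 30
  probe: 21 -> 18 -> 18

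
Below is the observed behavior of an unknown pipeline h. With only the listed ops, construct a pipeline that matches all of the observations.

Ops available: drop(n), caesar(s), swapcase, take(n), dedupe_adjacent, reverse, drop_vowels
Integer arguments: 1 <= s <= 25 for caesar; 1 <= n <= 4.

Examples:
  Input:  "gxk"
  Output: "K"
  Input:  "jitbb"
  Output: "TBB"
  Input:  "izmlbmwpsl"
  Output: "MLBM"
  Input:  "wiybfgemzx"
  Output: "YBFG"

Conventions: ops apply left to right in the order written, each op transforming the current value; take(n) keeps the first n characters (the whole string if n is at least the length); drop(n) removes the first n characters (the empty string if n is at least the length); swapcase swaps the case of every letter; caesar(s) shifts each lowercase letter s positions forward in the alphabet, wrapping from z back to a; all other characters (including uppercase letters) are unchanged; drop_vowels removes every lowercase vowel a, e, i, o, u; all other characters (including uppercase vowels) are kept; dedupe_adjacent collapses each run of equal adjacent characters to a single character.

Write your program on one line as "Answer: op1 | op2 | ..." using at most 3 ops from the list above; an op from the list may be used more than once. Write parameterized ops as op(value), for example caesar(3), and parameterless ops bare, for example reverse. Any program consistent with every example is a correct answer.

swapcase | drop(2) | take(4)

Check, running the answer program on each example:
  "gxk" -> "GXK" -> "K" -> "K"
  "jitbb" -> "JITBB" -> "TBB" -> "TBB"
  "izmlbmwpsl" -> "IZMLBMWPSL" -> "MLBMWPSL" -> "MLBM"
  "wiybfgemzx" -> "WIYBFGEMZX" -> "YBFGEMZX" -> "YBFG"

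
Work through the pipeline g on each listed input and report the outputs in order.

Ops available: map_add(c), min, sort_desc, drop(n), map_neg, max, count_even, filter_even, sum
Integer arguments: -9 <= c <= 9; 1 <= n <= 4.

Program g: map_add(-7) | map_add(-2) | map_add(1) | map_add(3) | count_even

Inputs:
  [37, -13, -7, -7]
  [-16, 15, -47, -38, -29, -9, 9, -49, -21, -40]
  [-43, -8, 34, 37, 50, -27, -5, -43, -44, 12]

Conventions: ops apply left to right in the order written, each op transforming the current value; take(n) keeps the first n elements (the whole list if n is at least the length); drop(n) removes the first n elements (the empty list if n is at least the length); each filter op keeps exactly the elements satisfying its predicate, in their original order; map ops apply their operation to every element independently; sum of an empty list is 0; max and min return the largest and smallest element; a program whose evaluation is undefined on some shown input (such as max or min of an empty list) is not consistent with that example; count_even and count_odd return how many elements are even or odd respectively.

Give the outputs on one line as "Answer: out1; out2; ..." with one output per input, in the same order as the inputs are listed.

4; 7; 5

Execution, op by op:
  [37, -13, -7, -7] -> [30, -20, -14, -14] -> [28, -22, -16, -16] -> [29, -21, -15, -15] -> [32, -18, -12, -12] -> 4
  [-16, 15, -47, -38, -29, -9, 9, -49, -21, -40] -> [-23, 8, -54, -45, -36, -16, 2, -56, -28, -47] -> [-25, 6, -56, -47, -38, -18, 0, -58, -30, -49] -> [-24, 7, -55, -46, -37, -17, 1, -57, -29, -48] -> [-21, 10, -52, -43, -34, -14, 4, -54, -26, -45] -> 7
  [-43, -8, 34, 37, 50, -27, -5, -43, -44, 12] -> [-50, -15, 27, 30, 43, -34, -12, -50, -51, 5] -> [-52, -17, 25, 28, 41, -36, -14, -52, -53, 3] -> [-51, -16, 26, 29, 42, -35, -13, -51, -52, 4] -> [-48, -13, 29, 32, 45, -32, -10, -48, -49, 7] -> 5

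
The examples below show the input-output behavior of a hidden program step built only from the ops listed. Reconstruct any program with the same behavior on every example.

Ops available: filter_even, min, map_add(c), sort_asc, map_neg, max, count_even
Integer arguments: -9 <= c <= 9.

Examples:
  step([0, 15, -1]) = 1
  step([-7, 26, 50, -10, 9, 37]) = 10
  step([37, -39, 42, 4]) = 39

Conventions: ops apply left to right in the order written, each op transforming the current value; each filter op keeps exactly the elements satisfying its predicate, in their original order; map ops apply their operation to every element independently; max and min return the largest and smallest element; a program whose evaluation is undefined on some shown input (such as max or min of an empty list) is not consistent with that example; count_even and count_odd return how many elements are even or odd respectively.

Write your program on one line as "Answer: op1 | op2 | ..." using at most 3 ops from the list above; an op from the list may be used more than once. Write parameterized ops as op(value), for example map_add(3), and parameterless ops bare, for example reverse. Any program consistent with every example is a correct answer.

sort_asc | map_neg | max

Check, running the answer program on each example:
  [0, 15, -1] -> [-1, 0, 15] -> [1, 0, -15] -> 1
  [-7, 26, 50, -10, 9, 37] -> [-10, -7, 9, 26, 37, 50] -> [10, 7, -9, -26, -37, -50] -> 10
  [37, -39, 42, 4] -> [-39, 4, 37, 42] -> [39, -4, -37, -42] -> 39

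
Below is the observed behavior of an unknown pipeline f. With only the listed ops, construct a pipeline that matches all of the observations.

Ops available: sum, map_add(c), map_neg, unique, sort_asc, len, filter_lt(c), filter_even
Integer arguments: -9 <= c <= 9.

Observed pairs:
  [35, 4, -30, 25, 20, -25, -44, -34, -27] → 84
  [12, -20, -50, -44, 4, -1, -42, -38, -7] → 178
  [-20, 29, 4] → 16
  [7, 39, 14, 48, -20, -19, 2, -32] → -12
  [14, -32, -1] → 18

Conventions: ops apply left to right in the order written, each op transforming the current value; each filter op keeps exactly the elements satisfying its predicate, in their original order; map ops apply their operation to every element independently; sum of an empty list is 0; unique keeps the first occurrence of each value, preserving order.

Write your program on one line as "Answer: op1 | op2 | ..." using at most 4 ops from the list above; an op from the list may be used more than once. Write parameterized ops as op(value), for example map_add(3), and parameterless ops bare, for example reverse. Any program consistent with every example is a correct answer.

sort_asc | map_neg | filter_even | sum

Check, running the answer program on each example:
  [35, 4, -30, 25, 20, -25, -44, -34, -27] -> [-44, -34, -30, -27, -25, 4, 20, 25, 35] -> [44, 34, 30, 27, 25, -4, -20, -25, -35] -> [44, 34, 30, -4, -20] -> 84
  [12, -20, -50, -44, 4, -1, -42, -38, -7] -> [-50, -44, -42, -38, -20, -7, -1, 4, 12] -> [50, 44, 42, 38, 20, 7, 1, -4, -12] -> [50, 44, 42, 38, 20, -4, -12] -> 178
  [-20, 29, 4] -> [-20, 4, 29] -> [20, -4, -29] -> [20, -4] -> 16
  [7, 39, 14, 48, -20, -19, 2, -32] -> [-32, -20, -19, 2, 7, 14, 39, 48] -> [32, 20, 19, -2, -7, -14, -39, -48] -> [32, 20, -2, -14, -48] -> -12
  [14, -32, -1] -> [-32, -1, 14] -> [32, 1, -14] -> [32, -14] -> 18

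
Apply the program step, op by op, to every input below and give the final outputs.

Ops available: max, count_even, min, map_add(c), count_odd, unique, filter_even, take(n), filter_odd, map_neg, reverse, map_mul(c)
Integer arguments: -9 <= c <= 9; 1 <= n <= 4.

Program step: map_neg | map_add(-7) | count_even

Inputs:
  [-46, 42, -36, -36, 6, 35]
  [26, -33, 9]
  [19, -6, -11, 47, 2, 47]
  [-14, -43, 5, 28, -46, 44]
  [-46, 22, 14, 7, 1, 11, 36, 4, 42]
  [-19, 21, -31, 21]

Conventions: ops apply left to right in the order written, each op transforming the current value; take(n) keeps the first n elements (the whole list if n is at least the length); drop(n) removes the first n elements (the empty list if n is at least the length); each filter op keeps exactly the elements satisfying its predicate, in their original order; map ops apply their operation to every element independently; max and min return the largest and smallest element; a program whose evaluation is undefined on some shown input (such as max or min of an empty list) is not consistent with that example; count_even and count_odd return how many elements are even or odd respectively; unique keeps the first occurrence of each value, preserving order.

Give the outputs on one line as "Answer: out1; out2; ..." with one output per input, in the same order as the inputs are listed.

1; 2; 4; 2; 3; 4

Execution, op by op:
  [-46, 42, -36, -36, 6, 35] -> [46, -42, 36, 36, -6, -35] -> [39, -49, 29, 29, -13, -42] -> 1
  [26, -33, 9] -> [-26, 33, -9] -> [-33, 26, -16] -> 2
  [19, -6, -11, 47, 2, 47] -> [-19, 6, 11, -47, -2, -47] -> [-26, -1, 4, -54, -9, -54] -> 4
  [-14, -43, 5, 28, -46, 44] -> [14, 43, -5, -28, 46, -44] -> [7, 36, -12, -35, 39, -51] -> 2
  [-46, 22, 14, 7, 1, 11, 36, 4, 42] -> [46, -22, -14, -7, -1, -11, -36, -4, -42] -> [39, -29, -21, -14, -8, -18, -43, -11, -49] -> 3
  [-19, 21, -31, 21] -> [19, -21, 31, -21] -> [12, -28, 24, -28] -> 4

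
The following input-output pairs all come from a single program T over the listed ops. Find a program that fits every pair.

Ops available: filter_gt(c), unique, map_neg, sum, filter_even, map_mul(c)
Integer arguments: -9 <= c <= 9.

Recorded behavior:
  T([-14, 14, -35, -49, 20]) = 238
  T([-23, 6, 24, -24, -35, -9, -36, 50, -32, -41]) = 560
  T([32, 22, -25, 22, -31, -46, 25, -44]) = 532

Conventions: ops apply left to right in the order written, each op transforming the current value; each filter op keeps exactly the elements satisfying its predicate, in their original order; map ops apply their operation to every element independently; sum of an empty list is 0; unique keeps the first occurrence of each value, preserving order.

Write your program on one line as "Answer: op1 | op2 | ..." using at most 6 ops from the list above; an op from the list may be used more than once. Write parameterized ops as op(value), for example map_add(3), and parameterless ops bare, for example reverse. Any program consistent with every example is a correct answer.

filter_gt(0) | filter_even | map_mul(-7) | map_neg | sum

Check, running the answer program on each example:
  [-14, 14, -35, -49, 20] -> [14, 20] -> [14, 20] -> [-98, -140] -> [98, 140] -> 238
  [-23, 6, 24, -24, -35, -9, -36, 50, -32, -41] -> [6, 24, 50] -> [6, 24, 50] -> [-42, -168, -350] -> [42, 168, 350] -> 560
  [32, 22, -25, 22, -31, -46, 25, -44] -> [32, 22, 22, 25] -> [32, 22, 22] -> [-224, -154, -154] -> [224, 154, 154] -> 532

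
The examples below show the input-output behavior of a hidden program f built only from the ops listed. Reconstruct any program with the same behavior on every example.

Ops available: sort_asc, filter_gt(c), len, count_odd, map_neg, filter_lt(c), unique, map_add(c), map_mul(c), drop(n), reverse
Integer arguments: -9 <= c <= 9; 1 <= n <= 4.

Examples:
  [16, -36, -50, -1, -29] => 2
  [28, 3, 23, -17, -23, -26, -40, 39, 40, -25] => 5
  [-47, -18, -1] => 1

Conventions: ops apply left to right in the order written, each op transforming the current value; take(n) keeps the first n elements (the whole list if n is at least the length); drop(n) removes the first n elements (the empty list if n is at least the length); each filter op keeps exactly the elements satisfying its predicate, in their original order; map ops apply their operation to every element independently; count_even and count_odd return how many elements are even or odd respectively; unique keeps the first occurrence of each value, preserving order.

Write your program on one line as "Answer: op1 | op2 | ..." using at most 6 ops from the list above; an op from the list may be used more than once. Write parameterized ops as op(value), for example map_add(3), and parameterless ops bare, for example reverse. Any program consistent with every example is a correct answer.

filter_gt(-9) | map_add(-4) | map_add(2) | map_mul(3) | len

Check, running the answer program on each example:
  [16, -36, -50, -1, -29] -> [16, -1] -> [12, -5] -> [14, -3] -> [42, -9] -> 2
  [28, 3, 23, -17, -23, -26, -40, 39, 40, -25] -> [28, 3, 23, 39, 40] -> [24, -1, 19, 35, 36] -> [26, 1, 21, 37, 38] -> [78, 3, 63, 111, 114] -> 5
  [-47, -18, -1] -> [-1] -> [-5] -> [-3] -> [-9] -> 1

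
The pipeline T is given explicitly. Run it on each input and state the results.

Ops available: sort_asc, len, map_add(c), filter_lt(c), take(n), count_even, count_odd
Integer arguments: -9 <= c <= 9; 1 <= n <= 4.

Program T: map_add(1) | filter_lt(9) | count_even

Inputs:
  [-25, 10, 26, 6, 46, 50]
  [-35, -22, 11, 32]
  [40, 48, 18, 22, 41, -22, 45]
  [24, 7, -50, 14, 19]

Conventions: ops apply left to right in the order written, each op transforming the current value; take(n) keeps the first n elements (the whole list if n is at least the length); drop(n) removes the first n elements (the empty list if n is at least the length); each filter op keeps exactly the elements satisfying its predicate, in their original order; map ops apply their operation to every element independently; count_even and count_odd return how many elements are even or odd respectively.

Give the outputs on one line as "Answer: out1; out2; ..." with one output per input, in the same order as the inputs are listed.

1; 1; 0; 1

Execution, op by op:
  [-25, 10, 26, 6, 46, 50] -> [-24, 11, 27, 7, 47, 51] -> [-24, 7] -> 1
  [-35, -22, 11, 32] -> [-34, -21, 12, 33] -> [-34, -21] -> 1
  [40, 48, 18, 22, 41, -22, 45] -> [41, 49, 19, 23, 42, -21, 46] -> [-21] -> 0
  [24, 7, -50, 14, 19] -> [25, 8, -49, 15, 20] -> [8, -49] -> 1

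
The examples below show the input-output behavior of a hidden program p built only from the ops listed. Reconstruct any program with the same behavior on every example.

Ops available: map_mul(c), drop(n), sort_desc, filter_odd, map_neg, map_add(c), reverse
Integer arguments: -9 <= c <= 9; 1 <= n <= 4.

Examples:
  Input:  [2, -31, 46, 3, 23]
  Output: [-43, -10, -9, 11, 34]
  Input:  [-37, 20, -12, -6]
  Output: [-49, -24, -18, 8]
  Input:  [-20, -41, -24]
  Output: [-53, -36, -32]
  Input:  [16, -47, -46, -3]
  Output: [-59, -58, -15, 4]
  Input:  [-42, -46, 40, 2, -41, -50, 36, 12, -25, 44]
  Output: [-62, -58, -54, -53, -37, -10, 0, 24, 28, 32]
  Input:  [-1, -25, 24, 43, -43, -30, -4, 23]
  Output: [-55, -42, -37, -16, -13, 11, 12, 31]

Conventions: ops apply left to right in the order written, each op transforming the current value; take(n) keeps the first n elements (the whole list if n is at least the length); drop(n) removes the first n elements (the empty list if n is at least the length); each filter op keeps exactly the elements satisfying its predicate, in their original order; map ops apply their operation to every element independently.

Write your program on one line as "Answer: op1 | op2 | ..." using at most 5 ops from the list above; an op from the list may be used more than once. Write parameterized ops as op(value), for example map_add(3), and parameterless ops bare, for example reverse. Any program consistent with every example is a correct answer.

sort_desc | reverse | map_add(-8) | map_add(-4)

Check, running the answer program on each example:
  [2, -31, 46, 3, 23] -> [46, 23, 3, 2, -31] -> [-31, 2, 3, 23, 46] -> [-39, -6, -5, 15, 38] -> [-43, -10, -9, 11, 34]
  [-37, 20, -12, -6] -> [20, -6, -12, -37] -> [-37, -12, -6, 20] -> [-45, -20, -14, 12] -> [-49, -24, -18, 8]
  [-20, -41, -24] -> [-20, -24, -41] -> [-41, -24, -20] -> [-49, -32, -28] -> [-53, -36, -32]
  [16, -47, -46, -3] -> [16, -3, -46, -47] -> [-47, -46, -3, 16] -> [-55, -54, -11, 8] -> [-59, -58, -15, 4]
  [-42, -46, 40, 2, -41, -50, 36, 12, -25, 44] -> [44, 40, 36, 12, 2, -25, -41, -42, -46, -50] -> [-50, -46, -42, -41, -25, 2, 12, 36, 40, 44] -> [-58, -54, -50, -49, -33, -6, 4, 28, 32, 36] -> [-62, -58, -54, -53, -37, -10, 0, 24, 28, 32]
  [-1, -25, 24, 43, -43, -30, -4, 23] -> [43, 24, 23, -1, -4, -25, -30, -43] -> [-43, -30, -25, -4, -1, 23, 24, 43] -> [-51, -38, -33, -12, -9, 15, 16, 35] -> [-55, -42, -37, -16, -13, 11, 12, 31]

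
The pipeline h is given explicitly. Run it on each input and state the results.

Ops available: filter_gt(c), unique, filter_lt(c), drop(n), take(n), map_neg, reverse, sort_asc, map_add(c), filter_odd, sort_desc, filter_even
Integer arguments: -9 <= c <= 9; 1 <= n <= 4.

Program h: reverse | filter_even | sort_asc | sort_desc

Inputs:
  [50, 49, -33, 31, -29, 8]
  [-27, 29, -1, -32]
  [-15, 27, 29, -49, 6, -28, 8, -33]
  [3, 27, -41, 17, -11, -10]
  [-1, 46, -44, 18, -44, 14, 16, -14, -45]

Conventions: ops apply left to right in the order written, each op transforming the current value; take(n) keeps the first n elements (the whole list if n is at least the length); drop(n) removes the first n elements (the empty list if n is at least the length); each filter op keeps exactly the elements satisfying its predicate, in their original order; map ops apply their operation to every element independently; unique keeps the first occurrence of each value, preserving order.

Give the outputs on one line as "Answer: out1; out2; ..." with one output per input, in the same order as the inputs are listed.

[50, 8]; [-32]; [8, 6, -28]; [-10]; [46, 18, 16, 14, -14, -44, -44]

Execution, op by op:
  [50, 49, -33, 31, -29, 8] -> [8, -29, 31, -33, 49, 50] -> [8, 50] -> [8, 50] -> [50, 8]
  [-27, 29, -1, -32] -> [-32, -1, 29, -27] -> [-32] -> [-32] -> [-32]
  [-15, 27, 29, -49, 6, -28, 8, -33] -> [-33, 8, -28, 6, -49, 29, 27, -15] -> [8, -28, 6] -> [-28, 6, 8] -> [8, 6, -28]
  [3, 27, -41, 17, -11, -10] -> [-10, -11, 17, -41, 27, 3] -> [-10] -> [-10] -> [-10]
  [-1, 46, -44, 18, -44, 14, 16, -14, -45] -> [-45, -14, 16, 14, -44, 18, -44, 46, -1] -> [-14, 16, 14, -44, 18, -44, 46] -> [-44, -44, -14, 14, 16, 18, 46] -> [46, 18, 16, 14, -14, -44, -44]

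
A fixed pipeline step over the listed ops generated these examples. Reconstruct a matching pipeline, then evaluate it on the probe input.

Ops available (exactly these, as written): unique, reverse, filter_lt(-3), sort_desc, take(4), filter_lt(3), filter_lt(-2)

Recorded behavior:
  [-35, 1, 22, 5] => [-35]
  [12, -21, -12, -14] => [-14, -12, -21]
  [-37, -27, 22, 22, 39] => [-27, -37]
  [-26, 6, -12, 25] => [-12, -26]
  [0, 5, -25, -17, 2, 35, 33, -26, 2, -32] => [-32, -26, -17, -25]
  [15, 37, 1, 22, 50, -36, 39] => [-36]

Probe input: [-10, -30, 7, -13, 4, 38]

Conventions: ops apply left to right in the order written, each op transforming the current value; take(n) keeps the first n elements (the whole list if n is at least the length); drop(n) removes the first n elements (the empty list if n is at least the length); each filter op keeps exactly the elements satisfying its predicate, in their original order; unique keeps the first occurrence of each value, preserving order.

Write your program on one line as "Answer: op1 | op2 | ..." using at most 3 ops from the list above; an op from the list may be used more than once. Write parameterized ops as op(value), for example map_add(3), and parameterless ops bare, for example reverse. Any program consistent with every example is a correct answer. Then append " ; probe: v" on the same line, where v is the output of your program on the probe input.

unique | filter_lt(-3) | reverse ; probe: [-13, -30, -10]

Check, running the answer program on each example:
  [-35, 1, 22, 5] -> [-35, 1, 22, 5] -> [-35] -> [-35]
  [12, -21, -12, -14] -> [12, -21, -12, -14] -> [-21, -12, -14] -> [-14, -12, -21]
  [-37, -27, 22, 22, 39] -> [-37, -27, 22, 39] -> [-37, -27] -> [-27, -37]
  [-26, 6, -12, 25] -> [-26, 6, -12, 25] -> [-26, -12] -> [-12, -26]
  [0, 5, -25, -17, 2, 35, 33, -26, 2, -32] -> [0, 5, -25, -17, 2, 35, 33, -26, -32] -> [-25, -17, -26, -32] -> [-32, -26, -17, -25]
  [15, 37, 1, 22, 50, -36, 39] -> [15, 37, 1, 22, 50, -36, 39] -> [-36] -> [-36]
  probe: [-10, -30, 7, -13, 4, 38] -> [-10, -30, 7, -13, 4, 38] -> [-10, -30, -13] -> [-13, -30, -10]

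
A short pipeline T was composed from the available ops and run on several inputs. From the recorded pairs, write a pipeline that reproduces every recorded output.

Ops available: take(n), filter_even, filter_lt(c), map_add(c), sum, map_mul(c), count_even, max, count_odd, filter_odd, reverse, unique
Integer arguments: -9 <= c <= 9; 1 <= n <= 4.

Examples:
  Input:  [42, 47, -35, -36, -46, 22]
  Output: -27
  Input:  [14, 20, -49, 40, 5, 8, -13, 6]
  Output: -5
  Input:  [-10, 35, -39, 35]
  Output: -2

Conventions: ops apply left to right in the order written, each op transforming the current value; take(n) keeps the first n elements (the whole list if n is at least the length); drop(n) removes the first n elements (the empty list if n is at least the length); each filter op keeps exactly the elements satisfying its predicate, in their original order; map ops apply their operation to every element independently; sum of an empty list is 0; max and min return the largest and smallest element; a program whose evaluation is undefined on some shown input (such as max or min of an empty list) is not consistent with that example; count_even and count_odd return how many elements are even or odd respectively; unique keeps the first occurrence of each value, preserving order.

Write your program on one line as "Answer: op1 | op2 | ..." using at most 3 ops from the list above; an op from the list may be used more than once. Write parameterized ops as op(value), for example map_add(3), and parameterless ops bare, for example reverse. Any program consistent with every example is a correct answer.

filter_lt(1) | map_add(8) | max

Check, running the answer program on each example:
  [42, 47, -35, -36, -46, 22] -> [-35, -36, -46] -> [-27, -28, -38] -> -27
  [14, 20, -49, 40, 5, 8, -13, 6] -> [-49, -13] -> [-41, -5] -> -5
  [-10, 35, -39, 35] -> [-10, -39] -> [-2, -31] -> -2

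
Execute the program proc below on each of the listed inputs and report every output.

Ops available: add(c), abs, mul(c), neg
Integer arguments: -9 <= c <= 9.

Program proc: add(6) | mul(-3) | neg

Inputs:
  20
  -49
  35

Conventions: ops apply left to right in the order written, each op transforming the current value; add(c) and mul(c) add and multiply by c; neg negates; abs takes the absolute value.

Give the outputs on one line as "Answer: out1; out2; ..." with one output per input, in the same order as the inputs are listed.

Execution, op by op:
  20 -> 26 -> -78 -> 78
  -49 -> -43 -> 129 -> -129
  35 -> 41 -> -123 -> 123

78; -129; 123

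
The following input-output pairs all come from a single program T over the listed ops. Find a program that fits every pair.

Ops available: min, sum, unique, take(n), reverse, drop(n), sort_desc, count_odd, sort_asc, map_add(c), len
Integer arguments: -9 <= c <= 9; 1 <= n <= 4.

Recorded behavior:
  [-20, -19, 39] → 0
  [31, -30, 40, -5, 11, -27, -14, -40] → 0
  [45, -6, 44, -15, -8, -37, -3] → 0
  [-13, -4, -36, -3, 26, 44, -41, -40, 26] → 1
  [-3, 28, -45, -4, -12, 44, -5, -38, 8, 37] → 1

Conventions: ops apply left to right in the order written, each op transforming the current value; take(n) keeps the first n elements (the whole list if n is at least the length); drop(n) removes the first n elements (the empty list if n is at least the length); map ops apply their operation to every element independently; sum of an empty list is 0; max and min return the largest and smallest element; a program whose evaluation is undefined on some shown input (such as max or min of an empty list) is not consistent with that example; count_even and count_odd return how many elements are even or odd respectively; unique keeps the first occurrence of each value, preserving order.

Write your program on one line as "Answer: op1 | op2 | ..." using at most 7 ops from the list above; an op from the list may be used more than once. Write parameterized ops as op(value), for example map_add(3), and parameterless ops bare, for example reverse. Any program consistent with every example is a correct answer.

map_add(-9) | sort_asc | drop(4) | map_add(-6) | take(1) | count_odd

Check, running the answer program on each example:
  [-20, -19, 39] -> [-29, -28, 30] -> [-29, -28, 30] -> [] -> [] -> [] -> 0
  [31, -30, 40, -5, 11, -27, -14, -40] -> [22, -39, 31, -14, 2, -36, -23, -49] -> [-49, -39, -36, -23, -14, 2, 22, 31] -> [-14, 2, 22, 31] -> [-20, -4, 16, 25] -> [-20] -> 0
  [45, -6, 44, -15, -8, -37, -3] -> [36, -15, 35, -24, -17, -46, -12] -> [-46, -24, -17, -15, -12, 35, 36] -> [-12, 35, 36] -> [-18, 29, 30] -> [-18] -> 0
  [-13, -4, -36, -3, 26, 44, -41, -40, 26] -> [-22, -13, -45, -12, 17, 35, -50, -49, 17] -> [-50, -49, -45, -22, -13, -12, 17, 17, 35] -> [-13, -12, 17, 17, 35] -> [-19, -18, 11, 11, 29] -> [-19] -> 1
  [-3, 28, -45, -4, -12, 44, -5, -38, 8, 37] -> [-12, 19, -54, -13, -21, 35, -14, -47, -1, 28] -> [-54, -47, -21, -14, -13, -12, -1, 19, 28, 35] -> [-13, -12, -1, 19, 28, 35] -> [-19, -18, -7, 13, 22, 29] -> [-19] -> 1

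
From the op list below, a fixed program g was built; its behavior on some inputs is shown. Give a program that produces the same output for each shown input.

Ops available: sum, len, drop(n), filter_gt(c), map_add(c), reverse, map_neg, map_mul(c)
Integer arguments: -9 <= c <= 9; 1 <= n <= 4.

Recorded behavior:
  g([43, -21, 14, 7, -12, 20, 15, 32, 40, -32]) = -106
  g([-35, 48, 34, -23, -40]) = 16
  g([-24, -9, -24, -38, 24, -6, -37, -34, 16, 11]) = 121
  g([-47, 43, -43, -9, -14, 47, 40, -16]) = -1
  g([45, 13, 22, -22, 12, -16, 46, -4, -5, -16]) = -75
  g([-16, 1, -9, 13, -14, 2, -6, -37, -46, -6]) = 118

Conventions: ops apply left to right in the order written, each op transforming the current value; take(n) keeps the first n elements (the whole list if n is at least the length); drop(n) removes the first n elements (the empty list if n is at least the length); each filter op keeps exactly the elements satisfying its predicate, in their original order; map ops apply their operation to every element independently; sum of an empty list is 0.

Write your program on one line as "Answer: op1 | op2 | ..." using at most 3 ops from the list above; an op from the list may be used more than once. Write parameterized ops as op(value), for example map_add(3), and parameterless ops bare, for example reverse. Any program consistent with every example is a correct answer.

map_neg | sum

Check, running the answer program on each example:
  [43, -21, 14, 7, -12, 20, 15, 32, 40, -32] -> [-43, 21, -14, -7, 12, -20, -15, -32, -40, 32] -> -106
  [-35, 48, 34, -23, -40] -> [35, -48, -34, 23, 40] -> 16
  [-24, -9, -24, -38, 24, -6, -37, -34, 16, 11] -> [24, 9, 24, 38, -24, 6, 37, 34, -16, -11] -> 121
  [-47, 43, -43, -9, -14, 47, 40, -16] -> [47, -43, 43, 9, 14, -47, -40, 16] -> -1
  [45, 13, 22, -22, 12, -16, 46, -4, -5, -16] -> [-45, -13, -22, 22, -12, 16, -46, 4, 5, 16] -> -75
  [-16, 1, -9, 13, -14, 2, -6, -37, -46, -6] -> [16, -1, 9, -13, 14, -2, 6, 37, 46, 6] -> 118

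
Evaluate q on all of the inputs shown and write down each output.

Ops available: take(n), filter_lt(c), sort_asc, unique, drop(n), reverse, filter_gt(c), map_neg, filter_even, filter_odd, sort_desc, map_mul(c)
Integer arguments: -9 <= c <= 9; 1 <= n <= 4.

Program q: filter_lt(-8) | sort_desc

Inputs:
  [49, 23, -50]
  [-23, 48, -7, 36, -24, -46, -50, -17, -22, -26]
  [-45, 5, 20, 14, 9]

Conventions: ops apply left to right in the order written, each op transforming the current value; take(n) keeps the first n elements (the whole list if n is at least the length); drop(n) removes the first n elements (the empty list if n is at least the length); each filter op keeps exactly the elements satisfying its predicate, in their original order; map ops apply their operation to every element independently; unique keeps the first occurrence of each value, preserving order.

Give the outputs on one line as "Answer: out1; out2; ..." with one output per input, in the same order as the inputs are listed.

[-50]; [-17, -22, -23, -24, -26, -46, -50]; [-45]

Execution, op by op:
  [49, 23, -50] -> [-50] -> [-50]
  [-23, 48, -7, 36, -24, -46, -50, -17, -22, -26] -> [-23, -24, -46, -50, -17, -22, -26] -> [-17, -22, -23, -24, -26, -46, -50]
  [-45, 5, 20, 14, 9] -> [-45] -> [-45]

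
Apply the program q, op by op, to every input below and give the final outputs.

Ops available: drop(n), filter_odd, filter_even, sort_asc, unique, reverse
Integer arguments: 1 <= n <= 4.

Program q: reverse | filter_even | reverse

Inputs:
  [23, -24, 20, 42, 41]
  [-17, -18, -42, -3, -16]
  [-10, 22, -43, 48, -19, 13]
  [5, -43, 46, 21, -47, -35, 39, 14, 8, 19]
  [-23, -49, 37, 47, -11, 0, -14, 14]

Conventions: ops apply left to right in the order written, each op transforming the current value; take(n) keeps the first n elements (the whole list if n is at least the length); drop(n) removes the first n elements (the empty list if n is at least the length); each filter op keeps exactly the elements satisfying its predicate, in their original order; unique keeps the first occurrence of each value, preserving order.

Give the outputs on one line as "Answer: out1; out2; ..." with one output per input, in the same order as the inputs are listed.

[-24, 20, 42]; [-18, -42, -16]; [-10, 22, 48]; [46, 14, 8]; [0, -14, 14]

Execution, op by op:
  [23, -24, 20, 42, 41] -> [41, 42, 20, -24, 23] -> [42, 20, -24] -> [-24, 20, 42]
  [-17, -18, -42, -3, -16] -> [-16, -3, -42, -18, -17] -> [-16, -42, -18] -> [-18, -42, -16]
  [-10, 22, -43, 48, -19, 13] -> [13, -19, 48, -43, 22, -10] -> [48, 22, -10] -> [-10, 22, 48]
  [5, -43, 46, 21, -47, -35, 39, 14, 8, 19] -> [19, 8, 14, 39, -35, -47, 21, 46, -43, 5] -> [8, 14, 46] -> [46, 14, 8]
  [-23, -49, 37, 47, -11, 0, -14, 14] -> [14, -14, 0, -11, 47, 37, -49, -23] -> [14, -14, 0] -> [0, -14, 14]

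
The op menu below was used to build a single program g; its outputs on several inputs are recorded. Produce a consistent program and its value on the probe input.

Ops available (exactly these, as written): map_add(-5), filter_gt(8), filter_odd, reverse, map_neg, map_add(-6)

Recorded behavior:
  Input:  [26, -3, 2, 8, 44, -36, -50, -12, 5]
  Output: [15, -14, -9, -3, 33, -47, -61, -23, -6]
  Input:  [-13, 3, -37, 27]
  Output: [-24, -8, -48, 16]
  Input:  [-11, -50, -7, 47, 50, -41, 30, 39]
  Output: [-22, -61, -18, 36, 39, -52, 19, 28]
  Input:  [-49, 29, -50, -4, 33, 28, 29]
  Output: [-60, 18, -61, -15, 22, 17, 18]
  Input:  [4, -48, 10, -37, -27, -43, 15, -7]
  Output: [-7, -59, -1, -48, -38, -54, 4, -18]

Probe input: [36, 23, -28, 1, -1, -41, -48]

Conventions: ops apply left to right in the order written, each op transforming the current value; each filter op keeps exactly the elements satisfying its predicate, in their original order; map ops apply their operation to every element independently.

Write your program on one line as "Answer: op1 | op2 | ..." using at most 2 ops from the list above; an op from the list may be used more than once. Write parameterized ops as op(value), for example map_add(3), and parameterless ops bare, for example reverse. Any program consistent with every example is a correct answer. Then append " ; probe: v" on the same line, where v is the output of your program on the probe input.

map_add(-6) | map_add(-5) ; probe: [25, 12, -39, -10, -12, -52, -59]

Check, running the answer program on each example:
  [26, -3, 2, 8, 44, -36, -50, -12, 5] -> [20, -9, -4, 2, 38, -42, -56, -18, -1] -> [15, -14, -9, -3, 33, -47, -61, -23, -6]
  [-13, 3, -37, 27] -> [-19, -3, -43, 21] -> [-24, -8, -48, 16]
  [-11, -50, -7, 47, 50, -41, 30, 39] -> [-17, -56, -13, 41, 44, -47, 24, 33] -> [-22, -61, -18, 36, 39, -52, 19, 28]
  [-49, 29, -50, -4, 33, 28, 29] -> [-55, 23, -56, -10, 27, 22, 23] -> [-60, 18, -61, -15, 22, 17, 18]
  [4, -48, 10, -37, -27, -43, 15, -7] -> [-2, -54, 4, -43, -33, -49, 9, -13] -> [-7, -59, -1, -48, -38, -54, 4, -18]
  probe: [36, 23, -28, 1, -1, -41, -48] -> [30, 17, -34, -5, -7, -47, -54] -> [25, 12, -39, -10, -12, -52, -59]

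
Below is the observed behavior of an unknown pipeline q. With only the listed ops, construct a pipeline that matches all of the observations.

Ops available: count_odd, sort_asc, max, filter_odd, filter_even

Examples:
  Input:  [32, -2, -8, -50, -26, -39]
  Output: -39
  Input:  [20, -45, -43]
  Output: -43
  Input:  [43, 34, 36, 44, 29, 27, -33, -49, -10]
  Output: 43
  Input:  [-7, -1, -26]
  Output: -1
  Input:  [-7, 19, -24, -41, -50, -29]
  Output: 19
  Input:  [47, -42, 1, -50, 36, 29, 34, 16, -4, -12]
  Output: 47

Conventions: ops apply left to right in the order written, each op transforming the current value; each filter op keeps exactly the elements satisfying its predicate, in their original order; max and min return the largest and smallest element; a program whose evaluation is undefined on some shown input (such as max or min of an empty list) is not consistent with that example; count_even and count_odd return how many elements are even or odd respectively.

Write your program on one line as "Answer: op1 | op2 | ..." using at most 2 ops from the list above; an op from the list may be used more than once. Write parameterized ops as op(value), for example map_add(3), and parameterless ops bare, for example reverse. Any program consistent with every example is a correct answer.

filter_odd | max

Check, running the answer program on each example:
  [32, -2, -8, -50, -26, -39] -> [-39] -> -39
  [20, -45, -43] -> [-45, -43] -> -43
  [43, 34, 36, 44, 29, 27, -33, -49, -10] -> [43, 29, 27, -33, -49] -> 43
  [-7, -1, -26] -> [-7, -1] -> -1
  [-7, 19, -24, -41, -50, -29] -> [-7, 19, -41, -29] -> 19
  [47, -42, 1, -50, 36, 29, 34, 16, -4, -12] -> [47, 1, 29] -> 47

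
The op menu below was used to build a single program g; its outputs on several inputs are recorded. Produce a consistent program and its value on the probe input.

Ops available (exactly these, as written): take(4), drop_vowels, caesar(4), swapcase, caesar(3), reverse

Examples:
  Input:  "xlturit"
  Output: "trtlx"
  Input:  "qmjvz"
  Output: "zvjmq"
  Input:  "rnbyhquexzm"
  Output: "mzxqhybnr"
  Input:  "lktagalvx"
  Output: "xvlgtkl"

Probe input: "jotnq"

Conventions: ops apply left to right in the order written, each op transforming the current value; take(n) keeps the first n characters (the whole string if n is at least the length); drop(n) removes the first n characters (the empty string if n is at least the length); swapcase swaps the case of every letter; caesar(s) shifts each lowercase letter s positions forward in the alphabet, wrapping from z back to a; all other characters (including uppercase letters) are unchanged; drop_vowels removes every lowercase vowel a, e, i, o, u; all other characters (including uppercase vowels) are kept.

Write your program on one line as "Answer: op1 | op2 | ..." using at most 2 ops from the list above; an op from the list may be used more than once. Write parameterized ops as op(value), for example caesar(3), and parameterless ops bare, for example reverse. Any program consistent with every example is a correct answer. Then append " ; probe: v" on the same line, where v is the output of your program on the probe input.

reverse | drop_vowels ; probe: "qntj"

Check, running the answer program on each example:
  "xlturit" -> "tirutlx" -> "trtlx"
  "qmjvz" -> "zvjmq" -> "zvjmq"
  "rnbyhquexzm" -> "mzxeuqhybnr" -> "mzxqhybnr"
  "lktagalvx" -> "xvlagatkl" -> "xvlgtkl"
  probe: "jotnq" -> "qntoj" -> "qntj"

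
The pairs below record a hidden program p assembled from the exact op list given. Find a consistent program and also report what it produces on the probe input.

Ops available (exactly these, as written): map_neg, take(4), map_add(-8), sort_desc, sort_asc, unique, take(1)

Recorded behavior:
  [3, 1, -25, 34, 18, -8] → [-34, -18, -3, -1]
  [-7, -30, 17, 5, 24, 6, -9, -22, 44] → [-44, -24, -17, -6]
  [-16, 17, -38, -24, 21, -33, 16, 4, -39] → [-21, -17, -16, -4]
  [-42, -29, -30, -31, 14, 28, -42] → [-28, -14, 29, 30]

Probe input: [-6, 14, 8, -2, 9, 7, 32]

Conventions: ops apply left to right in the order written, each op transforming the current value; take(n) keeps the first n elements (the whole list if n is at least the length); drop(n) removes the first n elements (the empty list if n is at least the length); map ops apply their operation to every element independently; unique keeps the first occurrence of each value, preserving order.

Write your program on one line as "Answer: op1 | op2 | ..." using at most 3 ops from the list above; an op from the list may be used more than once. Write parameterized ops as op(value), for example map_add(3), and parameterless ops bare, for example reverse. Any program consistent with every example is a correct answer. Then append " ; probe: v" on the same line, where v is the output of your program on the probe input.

map_neg | sort_asc | take(4) ; probe: [-32, -14, -9, -8]

Check, running the answer program on each example:
  [3, 1, -25, 34, 18, -8] -> [-3, -1, 25, -34, -18, 8] -> [-34, -18, -3, -1, 8, 25] -> [-34, -18, -3, -1]
  [-7, -30, 17, 5, 24, 6, -9, -22, 44] -> [7, 30, -17, -5, -24, -6, 9, 22, -44] -> [-44, -24, -17, -6, -5, 7, 9, 22, 30] -> [-44, -24, -17, -6]
  [-16, 17, -38, -24, 21, -33, 16, 4, -39] -> [16, -17, 38, 24, -21, 33, -16, -4, 39] -> [-21, -17, -16, -4, 16, 24, 33, 38, 39] -> [-21, -17, -16, -4]
  [-42, -29, -30, -31, 14, 28, -42] -> [42, 29, 30, 31, -14, -28, 42] -> [-28, -14, 29, 30, 31, 42, 42] -> [-28, -14, 29, 30]
  probe: [-6, 14, 8, -2, 9, 7, 32] -> [6, -14, -8, 2, -9, -7, -32] -> [-32, -14, -9, -8, -7, 2, 6] -> [-32, -14, -9, -8]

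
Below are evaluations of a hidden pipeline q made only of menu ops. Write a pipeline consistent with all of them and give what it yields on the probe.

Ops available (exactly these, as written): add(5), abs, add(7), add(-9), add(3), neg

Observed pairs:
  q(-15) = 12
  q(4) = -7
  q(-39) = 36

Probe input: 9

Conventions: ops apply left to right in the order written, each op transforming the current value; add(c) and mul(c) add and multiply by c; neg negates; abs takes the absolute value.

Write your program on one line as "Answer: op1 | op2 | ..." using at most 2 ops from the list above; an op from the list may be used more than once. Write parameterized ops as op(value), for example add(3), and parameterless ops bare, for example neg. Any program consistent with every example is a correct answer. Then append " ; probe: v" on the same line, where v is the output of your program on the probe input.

add(3) | neg ; probe: -12

Check, running the answer program on each example:
  -15 -> -12 -> 12
  4 -> 7 -> -7
  -39 -> -36 -> 36
  probe: 9 -> 12 -> -12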